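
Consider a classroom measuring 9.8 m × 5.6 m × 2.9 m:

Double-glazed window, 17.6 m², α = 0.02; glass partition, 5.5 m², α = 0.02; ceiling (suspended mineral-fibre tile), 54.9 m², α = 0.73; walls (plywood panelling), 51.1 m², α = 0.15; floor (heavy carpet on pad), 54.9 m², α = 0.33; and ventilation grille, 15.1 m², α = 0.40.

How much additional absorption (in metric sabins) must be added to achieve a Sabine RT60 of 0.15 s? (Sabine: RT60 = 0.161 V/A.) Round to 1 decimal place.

98.5 sabins

Equivalent absorption area: A₁ = 17.6·0.02 + 5.5·0.02 + 54.9·0.73 + 51.1·0.15 + 54.9·0.33 + 15.1·0.40 = 72.361 m².
For T = 0.15 s, need A₂ = 0.161·V/T = 0.161·159.152/0.15 = 170.823 sabins.
ΔA = A₂ − A₁ = 170.823 − 72.361 = 98.5 sabins.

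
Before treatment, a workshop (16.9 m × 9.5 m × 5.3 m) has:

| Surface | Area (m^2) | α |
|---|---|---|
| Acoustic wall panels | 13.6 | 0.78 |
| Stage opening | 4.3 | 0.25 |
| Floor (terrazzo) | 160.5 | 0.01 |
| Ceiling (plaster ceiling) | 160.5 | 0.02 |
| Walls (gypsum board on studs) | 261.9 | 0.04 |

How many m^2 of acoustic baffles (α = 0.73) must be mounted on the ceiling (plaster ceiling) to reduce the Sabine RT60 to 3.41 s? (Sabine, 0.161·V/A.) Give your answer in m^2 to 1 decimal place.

Total absorption A₁ = 13.6*0.78 + 4.3*0.25 + 160.5*0.01 + 160.5*0.02 + 261.9*0.04
  = 10.608 + 1.075 + 1.605 + 3.210 + 10.476 = 26.974 m^2 sabins.
Required A₂ = 0.161·850.915/3.41 = 40.175 sabins.
Absorption to add: 40.175 − 26.974 = 13.201 sabins.
Net gain per m^2: Δα = 0.73 − 0.02 = 0.71.
Area = ΔA/Δα = 13.201/0.71 = 18.6 m^2.

18.6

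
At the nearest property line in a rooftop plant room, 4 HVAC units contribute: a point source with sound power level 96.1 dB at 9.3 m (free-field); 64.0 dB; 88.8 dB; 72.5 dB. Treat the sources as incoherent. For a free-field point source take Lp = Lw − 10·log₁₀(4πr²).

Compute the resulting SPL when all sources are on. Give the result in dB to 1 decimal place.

Source at 9.3 m: Lp = 96.1 − 10·log₁₀(4π·9.3²) = 96.1 − 10·log₁₀(1086.865) = 65.7 dB.
Converting to relative power and adding: 10^(65.7/10) + 10^(64.0/10) + 10^(88.8/10) + 10^(72.5/10) = 7.826e+08.
Back to dB: 10·log₁₀ Σ = 88.9 dB.

88.9 dB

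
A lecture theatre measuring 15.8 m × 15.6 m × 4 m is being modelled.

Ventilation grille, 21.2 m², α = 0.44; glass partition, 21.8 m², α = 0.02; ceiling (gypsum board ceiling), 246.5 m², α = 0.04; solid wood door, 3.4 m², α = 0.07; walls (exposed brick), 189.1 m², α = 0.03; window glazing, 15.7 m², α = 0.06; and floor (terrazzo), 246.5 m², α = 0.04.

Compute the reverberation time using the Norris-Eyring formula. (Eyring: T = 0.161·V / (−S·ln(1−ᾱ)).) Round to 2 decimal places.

Total surface area S = 21.2 + 21.8 + 246.5 + 3.4 + 189.1 + 15.7 + 246.5 = 744.2 m².
Σ(Sᵢαᵢ) = 21.2×0.44 + 21.8×0.02 + 246.5×0.04 + 3.4×0.07 + 189.1×0.03 + 15.7×0.06 + 246.5×0.04 = 36.337.
Mean coefficient ᾱ = A/S = 0.0488.
Eyring denominator: −S ln(1−ᾱ) = 37.233.
V = 15.8 × 15.6 × 4 = 985.92 m³.
T = 0.161·V/[−S·ln(1−ᾱ)] = 0.161·985.92/37.233 = 4.26 s.

4.26 sec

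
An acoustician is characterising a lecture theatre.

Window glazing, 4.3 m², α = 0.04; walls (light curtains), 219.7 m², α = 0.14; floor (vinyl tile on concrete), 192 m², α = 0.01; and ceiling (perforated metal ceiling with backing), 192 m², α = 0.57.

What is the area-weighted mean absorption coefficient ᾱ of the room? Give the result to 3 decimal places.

0.234

S = Σ Sᵢ = 4.3 + 219.7 + 192 + 192 = 608.0 m².
Weighted sum Σ Sα = 142.290.
ᾱ = 142.290 / 608.0 = 0.234.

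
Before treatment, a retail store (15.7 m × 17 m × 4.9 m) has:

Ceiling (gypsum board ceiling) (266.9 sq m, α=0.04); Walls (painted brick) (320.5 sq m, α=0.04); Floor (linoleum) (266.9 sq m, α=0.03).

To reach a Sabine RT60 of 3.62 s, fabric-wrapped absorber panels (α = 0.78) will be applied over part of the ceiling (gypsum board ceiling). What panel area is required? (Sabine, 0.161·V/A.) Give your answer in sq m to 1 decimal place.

36.0

A₁ = Σ Sᵢαᵢ = 266.9×0.04 + 320.5×0.04 + 266.9×0.03 = 31.503 sabins.
Required A₂ = 0.161·1307.81/3.62 = 58.165 sabins.
Absorption to add: 58.165 − 31.503 = 26.662 sabins.
Net gain per sq m: Δα = 0.78 − 0.04 = 0.74.
Area = ΔA/Δα = 26.662/0.74 = 36.0 sq m.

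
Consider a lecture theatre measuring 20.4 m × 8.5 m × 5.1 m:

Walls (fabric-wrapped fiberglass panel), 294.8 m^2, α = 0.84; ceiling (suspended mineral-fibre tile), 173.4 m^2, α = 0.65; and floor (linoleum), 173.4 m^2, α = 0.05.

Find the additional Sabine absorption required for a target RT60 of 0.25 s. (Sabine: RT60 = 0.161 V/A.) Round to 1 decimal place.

Total absorption A₁ = 294.8·0.84 + 173.4·0.65 + 173.4·0.05
  = 247.632 + 112.710 + 8.670 = 369.012 m^2 sabins.
For T = 0.25 s, need A₂ = 0.161·V/T = 0.161·884.34/0.25 = 569.515 sabins.
Additional absorption ΔA = 569.515 − 369.012 = 200.5 sabins.

200.5 sabins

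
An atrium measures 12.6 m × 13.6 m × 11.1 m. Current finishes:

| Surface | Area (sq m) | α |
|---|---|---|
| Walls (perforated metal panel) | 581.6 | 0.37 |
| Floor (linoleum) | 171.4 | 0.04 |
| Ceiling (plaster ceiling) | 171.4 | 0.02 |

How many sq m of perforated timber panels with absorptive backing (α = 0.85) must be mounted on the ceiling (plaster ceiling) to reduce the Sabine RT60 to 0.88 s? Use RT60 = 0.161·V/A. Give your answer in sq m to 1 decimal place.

A₁ = Σ Sᵢαᵢ = 581.6×0.37 + 171.4×0.04 + 171.4×0.02 = 225.476 sabins.
V = 1902.096 m³. Target absorption A₂ = 0.161 × 1902.096 / 0.88 = 347.997 sabins.
ΔA needed = 347.997 − 225.476 = 122.521 sabins.
Each sq m of panel replacing the ceiling (plaster ceiling) adds (0.85 − 0.02) = 0.83 sabins.
Area = ΔA/Δα = 122.521/0.83 = 147.6 sq m.

147.6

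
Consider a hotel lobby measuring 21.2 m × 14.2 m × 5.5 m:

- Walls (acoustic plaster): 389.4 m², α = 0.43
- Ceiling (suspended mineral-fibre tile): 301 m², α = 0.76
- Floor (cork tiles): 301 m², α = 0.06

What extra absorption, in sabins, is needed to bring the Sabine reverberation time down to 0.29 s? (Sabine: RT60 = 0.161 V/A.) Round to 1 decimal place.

Total absorption A₁ = 389.4·0.43 + 301·0.76 + 301·0.06
  = 167.442 + 228.760 + 18.060 = 414.262 m² sabins.
V = 1655.72 m³. Required absorption A₂ = 0.161 × 1655.72 / 0.29 = 919.210 sabins.
ΔA = A₂ − A₁ = 919.210 − 414.262 = 504.9 sabins.

504.9 sabins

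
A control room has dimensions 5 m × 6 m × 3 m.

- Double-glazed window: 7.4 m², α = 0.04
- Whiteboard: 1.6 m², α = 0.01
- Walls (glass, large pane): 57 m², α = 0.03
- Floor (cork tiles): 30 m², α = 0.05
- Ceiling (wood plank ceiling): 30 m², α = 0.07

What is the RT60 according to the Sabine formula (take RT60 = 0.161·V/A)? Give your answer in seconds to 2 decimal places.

Equivalent absorption area: A = 7.4*0.04 + 1.6*0.01 + 57*0.03 + 30*0.05 + 30*0.07 = 5.622 m².
Room volume: 90 m³.
RT60 = 0.161 · V / A = 0.161 × 90 / 5.622 = 2.58 s.

2.58 s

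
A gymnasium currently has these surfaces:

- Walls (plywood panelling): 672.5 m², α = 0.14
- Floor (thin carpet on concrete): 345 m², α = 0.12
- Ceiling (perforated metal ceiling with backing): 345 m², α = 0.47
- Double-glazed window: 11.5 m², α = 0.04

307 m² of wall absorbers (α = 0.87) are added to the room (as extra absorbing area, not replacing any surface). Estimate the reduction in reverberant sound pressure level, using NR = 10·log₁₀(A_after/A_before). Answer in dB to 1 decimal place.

2.8 dB

Total absorption A_before = 672.5×0.14 + 345×0.12 + 345×0.47 + 11.5×0.04
  = 94.150 + 41.400 + 162.150 + 0.460 = 298.160 m² sabins.
Added absorption = 307 × 0.87 = 267.090 sabins.
New total A_after = 565.250 sabins.
NR = 10·log₁₀(565.250/298.160) = 2.8 dB.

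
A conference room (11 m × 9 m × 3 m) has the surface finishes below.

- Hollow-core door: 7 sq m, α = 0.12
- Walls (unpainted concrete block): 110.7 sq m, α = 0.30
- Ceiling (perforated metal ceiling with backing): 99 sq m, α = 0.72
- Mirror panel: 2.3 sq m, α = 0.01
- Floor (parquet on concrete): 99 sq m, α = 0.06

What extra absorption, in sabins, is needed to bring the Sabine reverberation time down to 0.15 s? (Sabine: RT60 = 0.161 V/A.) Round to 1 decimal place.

A₁ = Σ Sᵢαᵢ = 7×0.12 + 110.7×0.30 + 99×0.72 + 2.3×0.01 + 99×0.06 = 111.293 sabins.
V = 297 m³. Required absorption A₂ = 0.161 × 297 / 0.15 = 318.780 sabins.
ΔA = A₂ − A₁ = 318.780 − 111.293 = 207.5 sabins.

207.5 sabins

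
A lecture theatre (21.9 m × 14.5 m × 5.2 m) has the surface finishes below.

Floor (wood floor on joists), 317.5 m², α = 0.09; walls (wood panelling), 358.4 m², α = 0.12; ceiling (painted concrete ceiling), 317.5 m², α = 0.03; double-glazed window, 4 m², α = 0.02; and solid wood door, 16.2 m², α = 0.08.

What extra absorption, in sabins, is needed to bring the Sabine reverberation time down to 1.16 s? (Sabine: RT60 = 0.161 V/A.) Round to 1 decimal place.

Total absorption A₁ = 317.5×0.09 + 358.4×0.12 + 317.5×0.03 + 4×0.02 + 16.2×0.08
  = 28.575 + 43.008 + 9.525 + 0.080 + 1.296 = 82.484 m² sabins.
For T = 1.16 s, need A₂ = 0.161·V/T = 0.161·1651.26/1.16 = 229.184 sabins.
ΔA = A₂ − A₁ = 229.184 − 82.484 = 146.7 sabins.

146.7 sabins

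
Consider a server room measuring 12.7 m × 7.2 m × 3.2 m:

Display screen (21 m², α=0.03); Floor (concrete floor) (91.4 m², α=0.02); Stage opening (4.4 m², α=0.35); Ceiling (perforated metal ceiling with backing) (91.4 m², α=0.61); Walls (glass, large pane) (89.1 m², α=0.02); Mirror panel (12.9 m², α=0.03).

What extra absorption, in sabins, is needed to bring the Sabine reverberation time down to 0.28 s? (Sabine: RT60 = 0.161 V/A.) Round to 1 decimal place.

Equivalent absorption area: A₁ = 21·0.03 + 91.4·0.02 + 4.4·0.35 + 91.4·0.61 + 89.1·0.02 + 12.9·0.03 = 61.921 m².
V = 292.608 m³. Required absorption A₂ = 0.161 × 292.608 / 0.28 = 168.250 sabins.
ΔA = A₂ − A₁ = 168.250 − 61.921 = 106.3 sabins.

106.3 sabins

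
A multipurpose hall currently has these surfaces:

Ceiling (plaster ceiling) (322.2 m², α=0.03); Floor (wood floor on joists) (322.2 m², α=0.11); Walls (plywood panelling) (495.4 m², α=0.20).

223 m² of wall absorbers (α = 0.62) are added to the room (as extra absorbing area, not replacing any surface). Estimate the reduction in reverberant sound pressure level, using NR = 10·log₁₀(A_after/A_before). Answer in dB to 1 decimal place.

2.9 dB

Equivalent absorption area: A_before = 322.2×0.03 + 322.2×0.11 + 495.4×0.20 = 144.188 m².
Added absorption = 223 × 0.62 = 138.260 sabins.
A_after = 144.188 + 138.260 = 282.448 sabins.
Reduction = 10 log₁₀(A_after/A_before) = 10 log₁₀(1.9589) = 2.9 dB.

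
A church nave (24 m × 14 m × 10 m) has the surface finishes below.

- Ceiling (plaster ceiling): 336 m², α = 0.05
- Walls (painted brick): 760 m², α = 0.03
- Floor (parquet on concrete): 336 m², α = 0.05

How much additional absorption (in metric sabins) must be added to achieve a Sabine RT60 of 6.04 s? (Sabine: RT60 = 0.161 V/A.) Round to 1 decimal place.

Equivalent absorption area: A₁ = 336*0.05 + 760*0.03 + 336*0.05 = 56.400 m².
For T = 6.04 s, need A₂ = 0.161·V/T = 0.161·3360/6.04 = 89.563 sabins.
Additional absorption ΔA = 89.563 − 56.400 = 33.2 sabins.

33.2 sabins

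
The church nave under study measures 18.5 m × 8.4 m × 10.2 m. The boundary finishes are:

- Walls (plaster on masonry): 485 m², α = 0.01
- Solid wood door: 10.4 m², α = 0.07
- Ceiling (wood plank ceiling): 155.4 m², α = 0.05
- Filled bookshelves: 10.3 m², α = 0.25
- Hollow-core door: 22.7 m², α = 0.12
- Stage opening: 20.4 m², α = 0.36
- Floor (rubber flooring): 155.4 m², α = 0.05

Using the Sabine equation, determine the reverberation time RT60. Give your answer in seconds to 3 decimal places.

Equivalent absorption area: A = 485*0.01 + 10.4*0.07 + 155.4*0.05 + 10.3*0.25 + 22.7*0.12 + 20.4*0.36 + 155.4*0.05 = 33.761 m².
V = 18.5·8.4·10.2 = 1585.08 m³.
T = 0.161 V/A = 0.161·1585.08/33.761 = 7.559 s.

7.559 s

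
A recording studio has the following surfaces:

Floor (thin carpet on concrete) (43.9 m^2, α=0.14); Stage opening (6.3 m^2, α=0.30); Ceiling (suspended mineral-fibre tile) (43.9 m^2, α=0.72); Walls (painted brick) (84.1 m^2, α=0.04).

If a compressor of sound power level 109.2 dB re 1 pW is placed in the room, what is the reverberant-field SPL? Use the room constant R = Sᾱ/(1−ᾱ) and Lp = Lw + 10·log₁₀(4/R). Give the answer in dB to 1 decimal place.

97.7 dB

Σ(Sᵢαᵢ) = 43.9×0.14 + 6.3×0.30 + 43.9×0.72 + 84.1×0.04 = 43.008; total area S = 178.2 m^2.
ᾱ = 43.008/178.2 = 0.2413; R = Sᾱ/(1−ᾱ) = 43.008/(1−0.2413) = 56.686 m^2.
Lp = 109.2 + 10·log₁₀(4/56.686) = 109.2 + (-11.51) = 97.7 dB.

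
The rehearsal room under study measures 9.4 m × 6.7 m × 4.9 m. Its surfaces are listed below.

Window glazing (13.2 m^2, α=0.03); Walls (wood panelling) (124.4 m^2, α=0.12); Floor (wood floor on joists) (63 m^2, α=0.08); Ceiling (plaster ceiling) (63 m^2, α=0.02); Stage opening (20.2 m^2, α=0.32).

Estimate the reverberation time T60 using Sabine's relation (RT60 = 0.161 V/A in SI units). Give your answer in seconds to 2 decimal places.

1.77 s

Summing Sᵢαᵢ: 0.396 + 14.928 + 5.040 + 1.260 + 6.464 → A = 28.088 sabins.
V = 9.4·6.7·4.9 = 308.602 m³.
RT60 = 0.161 · V / A = 0.161 × 308.602 / 28.088 = 1.77 s.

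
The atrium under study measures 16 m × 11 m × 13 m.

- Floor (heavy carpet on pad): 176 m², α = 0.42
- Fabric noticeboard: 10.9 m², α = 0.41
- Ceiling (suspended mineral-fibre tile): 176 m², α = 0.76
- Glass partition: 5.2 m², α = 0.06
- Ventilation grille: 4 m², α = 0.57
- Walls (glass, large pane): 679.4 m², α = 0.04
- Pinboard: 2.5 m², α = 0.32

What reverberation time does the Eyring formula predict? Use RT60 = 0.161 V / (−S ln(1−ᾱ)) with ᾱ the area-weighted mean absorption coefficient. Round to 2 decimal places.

1.34 s

S = Σ Sᵢ = 1054.0 m².
Σ(Sᵢαᵢ) = 176·0.42 + 10.9·0.41 + 176·0.76 + 5.2·0.06 + 4·0.57 + 679.4·0.04 + 2.5·0.32 = 242.717.
ᾱ = 242.717 / 1054.0 = 0.2303.
Eyring denominator: −S ln(1−ᾱ) = 275.889.
V = 16 × 11 × 13 = 2288 m³.
RT60 = 0.161 × 2288 / 275.889 = 1.34 s.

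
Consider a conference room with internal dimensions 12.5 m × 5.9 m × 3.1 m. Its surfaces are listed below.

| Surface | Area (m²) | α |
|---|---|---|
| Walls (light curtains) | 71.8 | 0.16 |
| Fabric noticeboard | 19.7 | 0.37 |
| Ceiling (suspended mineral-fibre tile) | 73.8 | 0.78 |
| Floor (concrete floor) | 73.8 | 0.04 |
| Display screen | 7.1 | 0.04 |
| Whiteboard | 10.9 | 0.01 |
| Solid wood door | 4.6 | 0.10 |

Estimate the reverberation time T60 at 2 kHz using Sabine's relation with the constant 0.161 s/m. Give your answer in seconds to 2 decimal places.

0.46 s

Total absorption A = 71.8×0.16 + 19.7×0.37 + 73.8×0.78 + 73.8×0.04 + 7.1×0.04 + 10.9×0.01 + 4.6×0.10
  = 11.488 + 7.289 + 57.564 + 2.952 + 0.284 + 0.109 + 0.460 = 80.146 m² sabins.
Room volume: 228.625 m³.
T = 0.161 V/A = 0.161·228.625/80.146 = 0.46 s.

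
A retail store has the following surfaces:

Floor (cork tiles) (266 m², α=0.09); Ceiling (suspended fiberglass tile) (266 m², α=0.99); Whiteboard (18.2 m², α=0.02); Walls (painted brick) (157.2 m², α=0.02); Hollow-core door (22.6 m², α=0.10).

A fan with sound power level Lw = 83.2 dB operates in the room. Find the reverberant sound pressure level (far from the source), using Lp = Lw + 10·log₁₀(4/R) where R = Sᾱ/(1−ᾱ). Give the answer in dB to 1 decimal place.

62.3 dB

Σ(Sᵢαᵢ) = 266×0.09 + 266×0.99 + 18.2×0.02 + 157.2×0.02 + 22.6×0.10 = 293.048; total area S = 730.0 m².
ᾱ = 293.048/730.0 = 0.4014; R = Sᾱ/(1−ᾱ) = 293.048/(1−0.4014) = 489.556 m².
Lp = 83.2 + 10·log₁₀(4/489.556) = 83.2 + (-20.88) = 62.3 dB.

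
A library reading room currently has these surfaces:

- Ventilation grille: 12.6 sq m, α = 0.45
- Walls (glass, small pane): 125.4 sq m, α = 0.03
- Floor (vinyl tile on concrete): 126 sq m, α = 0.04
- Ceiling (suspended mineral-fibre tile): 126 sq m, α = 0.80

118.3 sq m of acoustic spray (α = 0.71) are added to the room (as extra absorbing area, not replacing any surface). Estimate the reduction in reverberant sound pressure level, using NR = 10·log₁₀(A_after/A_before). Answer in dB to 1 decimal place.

A_before = Σ Sᵢαᵢ = 12.6×0.45 + 125.4×0.03 + 126×0.04 + 126×0.80 = 115.272 sabins.
Added absorption = 118.3 × 0.71 = 83.993 sabins.
New total A_after = 199.265 sabins.
Reduction = 10 log₁₀(A_after/A_before) = 10 log₁₀(1.7287) = 2.4 dB.

2.4 dB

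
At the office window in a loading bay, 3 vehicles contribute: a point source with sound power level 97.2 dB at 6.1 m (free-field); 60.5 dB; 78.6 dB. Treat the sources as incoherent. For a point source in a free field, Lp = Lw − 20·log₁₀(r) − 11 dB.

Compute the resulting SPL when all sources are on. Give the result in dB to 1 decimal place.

79.3 dB

Source at 6.1 m: Lp = 97.2 − 20·log₁₀(6.1) − 11 = 70.5 dB.
Converting to relative power and adding: 10^(70.5/10) + 10^(60.5/10) + 10^(78.6/10) = 8.479e+07.
Back to dB: 10·log₁₀ Σ = 79.3 dB.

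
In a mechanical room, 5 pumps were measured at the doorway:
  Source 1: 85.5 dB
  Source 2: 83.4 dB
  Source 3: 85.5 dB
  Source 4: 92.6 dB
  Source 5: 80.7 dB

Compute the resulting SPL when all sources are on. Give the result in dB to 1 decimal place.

Σ 10^(Lᵢ/10) = 2.866e+09.
Back to dB: 10·log₁₀ Σ = 94.6 dB.

94.6 dB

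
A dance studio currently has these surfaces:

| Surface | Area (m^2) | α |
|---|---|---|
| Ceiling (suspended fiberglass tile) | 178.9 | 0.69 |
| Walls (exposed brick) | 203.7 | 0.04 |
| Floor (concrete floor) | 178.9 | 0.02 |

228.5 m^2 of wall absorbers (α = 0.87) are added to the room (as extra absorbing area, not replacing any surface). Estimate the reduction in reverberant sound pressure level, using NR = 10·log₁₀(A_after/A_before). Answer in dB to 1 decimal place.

Total absorption A_before = 178.9×0.69 + 203.7×0.04 + 178.9×0.02
  = 123.441 + 8.148 + 3.578 = 135.167 m^2 sabins.
Added absorption = 228.5 × 0.87 = 198.795 sabins.
New total A_after = 333.962 sabins.
Reduction = 10 log₁₀(A_after/A_before) = 10 log₁₀(2.4707) = 3.9 dB.

3.9 dB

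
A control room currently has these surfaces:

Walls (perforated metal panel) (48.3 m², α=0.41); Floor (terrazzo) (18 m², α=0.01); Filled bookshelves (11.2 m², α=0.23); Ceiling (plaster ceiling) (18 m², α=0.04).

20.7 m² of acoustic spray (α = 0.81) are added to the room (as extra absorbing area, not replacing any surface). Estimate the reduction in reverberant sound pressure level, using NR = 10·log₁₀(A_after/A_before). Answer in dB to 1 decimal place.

A_before = Σ Sᵢαᵢ = 48.3×0.41 + 18×0.01 + 11.2×0.23 + 18×0.04 = 23.279 sabins.
Added absorption = 20.7 × 0.81 = 16.767 sabins.
A_after = 23.279 + 16.767 = 40.046 sabins.
NR = 10·log₁₀(40.046/23.279) = 2.4 dB.

2.4 dB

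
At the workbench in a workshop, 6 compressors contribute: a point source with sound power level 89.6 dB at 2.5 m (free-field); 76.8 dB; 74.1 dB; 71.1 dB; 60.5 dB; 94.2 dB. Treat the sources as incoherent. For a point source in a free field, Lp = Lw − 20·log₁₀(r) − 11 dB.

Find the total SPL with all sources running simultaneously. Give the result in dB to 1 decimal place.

Source at 2.5 m: Lp = 89.6 − 20·log₁₀(2.5) − 11 = 70.6 dB.
Converting to relative power and adding: 10^(70.6/10) + 10^(76.8/10) + 10^(74.1/10) + 10^(71.1/10) + 10^(60.5/10) + 10^(94.2/10) = 2.729e+09.
Combined level = 10 log₁₀(2.729e+09) = 94.4 dB.

94.4 dB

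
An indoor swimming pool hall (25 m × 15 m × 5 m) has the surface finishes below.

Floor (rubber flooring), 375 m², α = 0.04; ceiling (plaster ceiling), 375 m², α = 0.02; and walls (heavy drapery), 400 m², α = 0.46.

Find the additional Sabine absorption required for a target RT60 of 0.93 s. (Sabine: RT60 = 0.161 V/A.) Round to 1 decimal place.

Equivalent absorption area: A₁ = 375×0.04 + 375×0.02 + 400×0.46 = 206.500 m².
V = 1875 m³. Required absorption A₂ = 0.161 × 1875 / 0.93 = 324.597 sabins.
Shortfall: 324.597 − 206.500 = 118.1 sabins.

118.1 sabins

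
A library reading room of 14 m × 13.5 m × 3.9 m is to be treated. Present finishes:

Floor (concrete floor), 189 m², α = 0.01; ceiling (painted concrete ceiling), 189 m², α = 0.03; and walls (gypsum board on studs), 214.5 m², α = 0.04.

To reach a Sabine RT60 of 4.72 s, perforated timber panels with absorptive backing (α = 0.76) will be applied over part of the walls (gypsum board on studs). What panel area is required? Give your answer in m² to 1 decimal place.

12.5

A₁ = Σ Sᵢαᵢ = 189·0.01 + 189·0.03 + 214.5·0.04 = 16.140 sabins.
V = 737.1 m³. Target absorption A₂ = 0.161 × 737.1 / 4.72 = 25.143 sabins.
Absorption to add: 25.143 − 16.140 = 9.003 sabins.
Net gain per m²: Δα = 0.76 − 0.04 = 0.72.
Area = ΔA/Δα = 9.003/0.72 = 12.5 m².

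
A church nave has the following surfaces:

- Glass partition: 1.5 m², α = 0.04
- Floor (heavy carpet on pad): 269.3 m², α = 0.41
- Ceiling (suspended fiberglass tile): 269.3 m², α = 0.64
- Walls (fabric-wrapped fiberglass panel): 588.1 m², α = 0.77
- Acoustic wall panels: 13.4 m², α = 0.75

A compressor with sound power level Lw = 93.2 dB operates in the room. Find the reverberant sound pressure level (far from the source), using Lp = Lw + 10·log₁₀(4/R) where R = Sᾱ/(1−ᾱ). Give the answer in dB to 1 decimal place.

65.9 dB

A = 745.712 sabins; S = 1141.6 m².
ᾱ = 0.6532, so room constant R = A/(1−ᾱ) = 2150.265 m².
Lp = Lw + 10 log₁₀(4/R) = 93.2 -27.30 = 65.9 dB.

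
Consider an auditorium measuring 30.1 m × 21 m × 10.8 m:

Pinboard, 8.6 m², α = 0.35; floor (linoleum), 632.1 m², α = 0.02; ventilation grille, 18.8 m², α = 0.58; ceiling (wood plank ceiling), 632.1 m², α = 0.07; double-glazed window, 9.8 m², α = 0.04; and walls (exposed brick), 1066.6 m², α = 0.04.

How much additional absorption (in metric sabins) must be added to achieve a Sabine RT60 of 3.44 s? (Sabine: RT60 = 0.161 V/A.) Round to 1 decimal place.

Equivalent absorption area: A₁ = 8.6×0.35 + 632.1×0.02 + 18.8×0.58 + 632.1×0.07 + 9.8×0.04 + 1066.6×0.04 = 113.859 m².
V = 6826.68 m³. Required absorption A₂ = 0.161 × 6826.68 / 3.44 = 319.505 sabins.
Shortfall: 319.505 − 113.859 = 205.6 sabins.

205.6 sabins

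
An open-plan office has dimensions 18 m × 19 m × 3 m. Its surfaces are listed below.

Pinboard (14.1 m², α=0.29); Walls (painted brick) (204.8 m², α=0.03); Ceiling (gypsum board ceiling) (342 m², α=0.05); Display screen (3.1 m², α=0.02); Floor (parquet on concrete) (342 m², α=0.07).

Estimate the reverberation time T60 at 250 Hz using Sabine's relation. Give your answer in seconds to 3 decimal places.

A = Σ Sᵢαᵢ = 14.1·0.29 + 204.8·0.03 + 342·0.05 + 3.1·0.02 + 342·0.07 = 51.335 sabins.
Room volume: 1026 m³.
Sabine: RT60 = 0.161 × 1026 / 51.335 = 3.218 s.

3.218 s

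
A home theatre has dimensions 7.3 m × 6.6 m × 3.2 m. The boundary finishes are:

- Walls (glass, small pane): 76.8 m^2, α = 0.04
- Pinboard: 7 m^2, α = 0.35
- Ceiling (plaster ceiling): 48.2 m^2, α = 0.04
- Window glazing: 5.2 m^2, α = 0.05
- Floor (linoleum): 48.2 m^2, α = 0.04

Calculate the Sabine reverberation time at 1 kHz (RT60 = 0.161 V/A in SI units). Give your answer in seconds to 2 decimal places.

Total absorption A = 76.8*0.04 + 7*0.35 + 48.2*0.04 + 5.2*0.05 + 48.2*0.04
  = 3.072 + 2.450 + 1.928 + 0.260 + 1.928 = 9.638 m^2 sabins.
Volume V = 7.3 × 6.6 × 3.2 = 154.176 m³.
Sabine: RT60 = 0.161 × 154.176 / 9.638 = 2.58 s.

2.58 s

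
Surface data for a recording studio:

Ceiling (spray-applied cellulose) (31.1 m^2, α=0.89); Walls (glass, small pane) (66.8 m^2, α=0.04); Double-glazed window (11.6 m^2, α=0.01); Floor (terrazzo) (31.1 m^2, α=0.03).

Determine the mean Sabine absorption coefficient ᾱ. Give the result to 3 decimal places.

0.223

S = Σ Sᵢ = 31.1 + 66.8 + 11.6 + 31.1 = 140.6 m^2.
Weighted sum Σ Sα = 31.400.
ᾱ = 31.400 / 140.6 = 0.223.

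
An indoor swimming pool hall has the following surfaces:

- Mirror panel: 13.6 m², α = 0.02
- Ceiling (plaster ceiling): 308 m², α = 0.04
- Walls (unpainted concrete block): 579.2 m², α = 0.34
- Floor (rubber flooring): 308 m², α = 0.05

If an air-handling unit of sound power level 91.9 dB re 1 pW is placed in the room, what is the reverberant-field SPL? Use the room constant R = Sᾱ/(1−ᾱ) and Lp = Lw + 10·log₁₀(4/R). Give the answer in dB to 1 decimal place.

73.5 dB

Σ(Sᵢαᵢ) = 13.6·0.02 + 308·0.04 + 579.2·0.34 + 308·0.05 = 224.920; total area S = 1208.8 m².
ᾱ = 224.920/1208.8 = 0.1861; R = Sᾱ/(1−ᾱ) = 224.920/(1−0.1861) = 276.348 m².
Lp = Lw + 10 log₁₀(4/R) = 91.9 -18.39 = 73.5 dB.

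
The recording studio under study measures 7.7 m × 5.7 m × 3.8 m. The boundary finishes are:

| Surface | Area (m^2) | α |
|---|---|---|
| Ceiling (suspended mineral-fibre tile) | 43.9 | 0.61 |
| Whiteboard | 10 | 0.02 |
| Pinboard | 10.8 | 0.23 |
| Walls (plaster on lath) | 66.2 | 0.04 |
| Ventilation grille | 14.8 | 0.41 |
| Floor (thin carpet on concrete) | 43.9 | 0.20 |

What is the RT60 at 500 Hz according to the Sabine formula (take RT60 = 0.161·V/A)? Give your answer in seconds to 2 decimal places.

0.57 s

Summing Sᵢαᵢ: 26.779 + 0.200 + 2.484 + 2.648 + 6.068 + 8.780 → A = 46.959 sabins.
Volume V = 7.7 × 5.7 × 3.8 = 166.782 m³.
Sabine: RT60 = 0.161 × 166.782 / 46.959 = 0.57 s.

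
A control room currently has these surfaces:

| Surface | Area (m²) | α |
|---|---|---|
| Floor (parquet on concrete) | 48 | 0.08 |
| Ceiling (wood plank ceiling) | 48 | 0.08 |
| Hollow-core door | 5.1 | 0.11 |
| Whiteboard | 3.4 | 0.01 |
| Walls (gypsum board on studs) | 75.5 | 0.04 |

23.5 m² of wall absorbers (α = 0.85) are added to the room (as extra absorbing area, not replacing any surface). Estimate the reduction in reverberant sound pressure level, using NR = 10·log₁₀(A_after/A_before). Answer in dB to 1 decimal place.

Total absorption A_before = 48*0.08 + 48*0.08 + 5.1*0.11 + 3.4*0.01 + 75.5*0.04
  = 3.840 + 3.840 + 0.561 + 0.034 + 3.020 = 11.295 m² sabins.
Treatment contributes 23.5·0.85 = 19.975 sabins.
New total A_after = 31.270 sabins.
Reduction = 10 log₁₀(A_after/A_before) = 10 log₁₀(2.7685) = 4.4 dB.

4.4 dB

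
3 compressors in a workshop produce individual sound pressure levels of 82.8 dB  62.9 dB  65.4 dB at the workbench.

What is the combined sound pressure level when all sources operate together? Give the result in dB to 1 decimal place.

Converting to relative power and adding: 10^(82.8/10) + 10^(62.9/10) + 10^(65.4/10) = 1.96e+08.
Back to dB: 10·log₁₀ Σ = 82.9 dB.

82.9 dB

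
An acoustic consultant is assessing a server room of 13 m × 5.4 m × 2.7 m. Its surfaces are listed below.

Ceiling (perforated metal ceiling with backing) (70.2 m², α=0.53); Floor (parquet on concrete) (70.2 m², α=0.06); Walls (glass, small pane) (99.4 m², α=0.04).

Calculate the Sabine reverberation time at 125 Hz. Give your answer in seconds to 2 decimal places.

A = Σ Sᵢαᵢ = 70.2*0.53 + 70.2*0.06 + 99.4*0.04 = 45.394 sabins.
Volume V = 13 × 5.4 × 2.7 = 189.54 m³.
Sabine: RT60 = 0.161 × 189.54 / 45.394 = 0.67 s.

0.67 s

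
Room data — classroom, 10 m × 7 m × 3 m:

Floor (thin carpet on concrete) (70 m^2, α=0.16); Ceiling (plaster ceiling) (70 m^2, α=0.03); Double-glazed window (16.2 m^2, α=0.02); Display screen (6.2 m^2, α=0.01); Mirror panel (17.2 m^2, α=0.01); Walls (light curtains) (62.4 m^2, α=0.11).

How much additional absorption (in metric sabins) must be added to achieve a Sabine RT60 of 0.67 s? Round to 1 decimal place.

29.7 sabins

A₁ = Σ Sᵢαᵢ = 70*0.16 + 70*0.03 + 16.2*0.02 + 6.2*0.01 + 17.2*0.01 + 62.4*0.11 = 20.722 sabins.
Target A₂ = 0.161·210/0.67 = 50.463 sabins (V = 210 m³).
Additional absorption ΔA = 50.463 − 20.722 = 29.7 sabins.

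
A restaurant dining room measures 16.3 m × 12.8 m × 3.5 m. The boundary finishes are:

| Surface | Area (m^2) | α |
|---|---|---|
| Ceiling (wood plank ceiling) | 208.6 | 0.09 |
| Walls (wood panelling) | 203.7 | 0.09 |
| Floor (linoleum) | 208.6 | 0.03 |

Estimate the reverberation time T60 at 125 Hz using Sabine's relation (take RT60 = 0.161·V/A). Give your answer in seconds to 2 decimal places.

2.71 s

Equivalent absorption area: A = 208.6*0.09 + 203.7*0.09 + 208.6*0.03 = 43.365 m^2.
Room volume: 730.24 m³.
T = 0.161 V/A = 0.161·730.24/43.365 = 2.71 s.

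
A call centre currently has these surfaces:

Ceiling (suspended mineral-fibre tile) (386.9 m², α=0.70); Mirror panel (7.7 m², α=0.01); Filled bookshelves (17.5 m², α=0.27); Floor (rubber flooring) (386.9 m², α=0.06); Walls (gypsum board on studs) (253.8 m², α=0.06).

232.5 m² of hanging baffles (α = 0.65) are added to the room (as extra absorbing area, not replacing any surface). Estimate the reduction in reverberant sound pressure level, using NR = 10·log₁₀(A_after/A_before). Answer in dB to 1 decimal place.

1.7 dB

Summing Sᵢαᵢ: 270.830 + 0.077 + 4.725 + 23.214 + 15.228 → A_before = 314.074 sabins.
Treatment contributes 232.5·0.65 = 151.125 sabins.
New total A_after = 465.199 sabins.
NR = 10·log₁₀(465.199/314.074) = 1.7 dB.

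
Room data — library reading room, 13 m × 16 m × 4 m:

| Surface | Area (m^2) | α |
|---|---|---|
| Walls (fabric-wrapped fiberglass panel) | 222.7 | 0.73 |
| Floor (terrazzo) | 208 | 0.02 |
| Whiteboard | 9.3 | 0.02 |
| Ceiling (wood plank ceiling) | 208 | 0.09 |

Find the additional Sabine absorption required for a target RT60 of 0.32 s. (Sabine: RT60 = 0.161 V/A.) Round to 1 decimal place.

233.0 sabins

Summing Sᵢαᵢ: 162.571 + 4.160 + 0.186 + 18.720 → A₁ = 185.637 sabins.
V = 832 m³. Required absorption A₂ = 0.161 × 832 / 0.32 = 418.600 sabins.
Additional absorption ΔA = 418.600 − 185.637 = 233.0 sabins.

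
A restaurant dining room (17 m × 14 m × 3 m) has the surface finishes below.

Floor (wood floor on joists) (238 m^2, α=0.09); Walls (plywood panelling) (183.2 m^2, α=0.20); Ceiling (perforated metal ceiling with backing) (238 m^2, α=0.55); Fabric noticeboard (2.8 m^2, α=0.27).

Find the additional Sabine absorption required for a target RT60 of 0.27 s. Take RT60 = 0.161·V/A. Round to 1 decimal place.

A₁ = Σ Sᵢαᵢ = 238×0.09 + 183.2×0.20 + 238×0.55 + 2.8×0.27 = 189.716 sabins.
V = 714 m³. Required absorption A₂ = 0.161 × 714 / 0.27 = 425.756 sabins.
ΔA = A₂ − A₁ = 425.756 − 189.716 = 236.0 sabins.

236.0 sabins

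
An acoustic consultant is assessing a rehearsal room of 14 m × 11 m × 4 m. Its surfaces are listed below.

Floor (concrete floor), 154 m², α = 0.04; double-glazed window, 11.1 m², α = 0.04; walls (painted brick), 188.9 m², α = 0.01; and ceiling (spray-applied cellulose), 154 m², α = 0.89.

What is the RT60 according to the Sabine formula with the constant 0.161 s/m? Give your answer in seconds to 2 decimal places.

Equivalent absorption area: A = 154·0.04 + 11.1·0.04 + 188.9·0.01 + 154·0.89 = 145.553 m².
V = 14·11·4 = 616 m³.
T = 0.161 V/A = 0.161·616/145.553 = 0.68 s.

0.68 s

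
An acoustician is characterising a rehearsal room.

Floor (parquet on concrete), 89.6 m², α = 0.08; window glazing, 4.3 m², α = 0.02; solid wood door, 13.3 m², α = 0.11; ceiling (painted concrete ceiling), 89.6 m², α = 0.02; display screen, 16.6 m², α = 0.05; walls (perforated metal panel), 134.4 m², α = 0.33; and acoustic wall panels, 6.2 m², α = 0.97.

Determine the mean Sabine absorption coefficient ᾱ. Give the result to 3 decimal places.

S = Σ Sᵢ = 89.6 + 4.3 + 13.3 + 89.6 + 16.6 + 134.4 + 6.2 = 354.0 m².
Weighted sum Σ Sα = 61.705.
ᾱ = A/S = 0.174.

0.174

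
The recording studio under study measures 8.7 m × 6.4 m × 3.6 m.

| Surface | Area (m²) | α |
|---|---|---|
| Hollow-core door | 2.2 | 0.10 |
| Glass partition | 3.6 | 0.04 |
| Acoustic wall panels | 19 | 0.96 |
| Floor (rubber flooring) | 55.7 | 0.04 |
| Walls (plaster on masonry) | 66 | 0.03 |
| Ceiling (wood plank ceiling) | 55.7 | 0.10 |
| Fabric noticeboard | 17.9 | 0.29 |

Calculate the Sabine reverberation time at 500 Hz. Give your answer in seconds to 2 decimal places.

0.96 sec

Summing Sᵢαᵢ: 0.220 + 0.144 + 18.240 + 2.228 + 1.980 + 5.570 + 5.191 → A = 33.573 sabins.
Volume V = 8.7 × 6.4 × 3.6 = 200.448 m³.
RT60 = 0.161 · V / A = 0.161 × 200.448 / 33.573 = 0.96 s.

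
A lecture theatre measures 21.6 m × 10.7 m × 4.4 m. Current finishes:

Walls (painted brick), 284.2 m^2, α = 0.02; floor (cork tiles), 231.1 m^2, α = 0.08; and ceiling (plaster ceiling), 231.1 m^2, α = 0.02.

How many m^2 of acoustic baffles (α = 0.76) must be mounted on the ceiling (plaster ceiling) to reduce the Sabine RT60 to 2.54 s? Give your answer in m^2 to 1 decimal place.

Total absorption A₁ = 284.2×0.02 + 231.1×0.08 + 231.1×0.02
  = 5.684 + 18.488 + 4.622 = 28.794 m^2 sabins.
V = 1016.928 m³. Target absorption A₂ = 0.161 × 1016.928 / 2.54 = 64.459 sabins.
Absorption to add: 64.459 − 28.794 = 35.665 sabins.
Each m^2 of panel replacing the ceiling (plaster ceiling) adds (0.76 − 0.02) = 0.74 sabins.
Panel area = 35.665 / 0.74 = 48.2 m^2.

48.2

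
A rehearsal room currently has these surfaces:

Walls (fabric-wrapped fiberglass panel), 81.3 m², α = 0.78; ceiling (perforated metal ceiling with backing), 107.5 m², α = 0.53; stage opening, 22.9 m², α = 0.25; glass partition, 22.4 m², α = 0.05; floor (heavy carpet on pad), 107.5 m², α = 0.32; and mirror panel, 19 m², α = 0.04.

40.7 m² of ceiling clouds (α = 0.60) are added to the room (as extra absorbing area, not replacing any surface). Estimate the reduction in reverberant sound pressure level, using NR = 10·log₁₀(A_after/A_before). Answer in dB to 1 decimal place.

Equivalent absorption area: A_before = 81.3*0.78 + 107.5*0.53 + 22.9*0.25 + 22.4*0.05 + 107.5*0.32 + 19*0.04 = 162.394 m².
Treatment contributes 40.7·0.60 = 24.420 sabins.
New total A_after = 186.814 sabins.
Reduction = 10 log₁₀(A_after/A_before) = 10 log₁₀(1.1504) = 0.6 dB.

0.6 dB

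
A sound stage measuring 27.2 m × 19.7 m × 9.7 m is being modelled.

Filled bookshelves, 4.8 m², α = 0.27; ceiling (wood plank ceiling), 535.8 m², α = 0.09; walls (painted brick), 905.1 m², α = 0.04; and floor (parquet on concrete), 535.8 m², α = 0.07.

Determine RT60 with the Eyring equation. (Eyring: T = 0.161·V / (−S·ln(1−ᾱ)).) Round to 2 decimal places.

S = Σ Sᵢ = 1981.5 m².
Σ(Sᵢαᵢ) = 4.8×0.27 + 535.8×0.09 + 905.1×0.04 + 535.8×0.07 = 123.228.
ᾱ = 123.228 / 1981.5 = 0.0622.
Eyring denominator: −S ln(1−ᾱ) = 127.249.
V = 27.2 × 19.7 × 9.7 = 5197.648 m³.
T = 0.161·V/[−S·ln(1−ᾱ)] = 0.161·5197.648/127.249 = 6.58 s.

6.58 s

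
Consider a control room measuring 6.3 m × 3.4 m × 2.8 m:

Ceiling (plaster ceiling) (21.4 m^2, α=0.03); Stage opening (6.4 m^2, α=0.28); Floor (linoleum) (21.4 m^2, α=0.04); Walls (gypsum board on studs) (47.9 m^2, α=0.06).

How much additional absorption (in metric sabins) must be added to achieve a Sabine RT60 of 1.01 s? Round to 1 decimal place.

Total absorption A₁ = 21.4*0.03 + 6.4*0.28 + 21.4*0.04 + 47.9*0.06
  = 0.642 + 1.792 + 0.856 + 2.874 = 6.164 m^2 sabins.
V = 59.976 m³. Required absorption A₂ = 0.161 × 59.976 / 1.01 = 9.561 sabins.
Shortfall: 9.561 − 6.164 = 3.4 sabins.

3.4 sabins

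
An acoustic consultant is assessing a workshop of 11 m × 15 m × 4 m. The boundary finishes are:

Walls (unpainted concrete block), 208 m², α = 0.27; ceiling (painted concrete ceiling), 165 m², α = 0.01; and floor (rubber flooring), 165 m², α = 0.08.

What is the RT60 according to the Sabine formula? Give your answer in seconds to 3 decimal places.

1.496 seconds

Equivalent absorption area: A = 208*0.27 + 165*0.01 + 165*0.08 = 71.010 m².
Volume V = 11 × 15 × 4 = 660 m³.
RT60 = 0.161 · V / A = 0.161 × 660 / 71.010 = 1.496 s.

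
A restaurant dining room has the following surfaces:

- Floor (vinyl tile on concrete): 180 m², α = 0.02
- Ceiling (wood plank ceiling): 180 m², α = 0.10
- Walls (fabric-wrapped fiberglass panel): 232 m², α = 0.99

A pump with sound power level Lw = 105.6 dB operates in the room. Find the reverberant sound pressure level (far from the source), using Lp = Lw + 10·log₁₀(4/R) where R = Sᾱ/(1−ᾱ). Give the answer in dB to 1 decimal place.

85.2 dB

A = 251.280 sabins; S = 592.0 m².
ᾱ = 251.280/592.0 = 0.4245; R = Sᾱ/(1−ᾱ) = 251.280/(1−0.4245) = 436.629 m².
Lp = 105.6 + 10·log₁₀(4/436.629) = 105.6 + (-20.38) = 85.2 dB.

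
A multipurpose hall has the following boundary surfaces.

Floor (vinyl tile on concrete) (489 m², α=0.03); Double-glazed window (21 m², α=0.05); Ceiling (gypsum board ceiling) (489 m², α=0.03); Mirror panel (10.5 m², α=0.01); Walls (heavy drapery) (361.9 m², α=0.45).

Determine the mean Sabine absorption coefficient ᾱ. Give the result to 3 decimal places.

Total surface area S = 1371.4 m².
Σ(Sᵢαᵢ) = 489*0.03 + 21*0.05 + 489*0.03 + 10.5*0.01 + 361.9*0.45 = 193.350.
ᾱ = A/S = 0.141.

0.141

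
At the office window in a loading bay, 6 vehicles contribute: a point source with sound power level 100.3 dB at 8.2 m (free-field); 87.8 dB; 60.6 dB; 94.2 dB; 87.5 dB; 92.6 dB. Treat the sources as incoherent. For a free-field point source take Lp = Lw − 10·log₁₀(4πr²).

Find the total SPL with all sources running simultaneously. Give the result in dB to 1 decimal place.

Source at 8.2 m: Lp = 100.3 − 10·log₁₀(4π·8.2²) = 100.3 − 10·log₁₀(844.963) = 71.0 dB.
Sum in the linear (power) domain: Σ 10^(Lᵢ/10) = 10^(71.0/10) + 10^(87.8/10) + 10^(60.6/10) + 10^(94.2/10) + 10^(87.5/10) + 10^(92.6/10) = 5.629e+09.
L_total = 10·log₁₀(5.629e+09) = 97.5 dB.

97.5 dB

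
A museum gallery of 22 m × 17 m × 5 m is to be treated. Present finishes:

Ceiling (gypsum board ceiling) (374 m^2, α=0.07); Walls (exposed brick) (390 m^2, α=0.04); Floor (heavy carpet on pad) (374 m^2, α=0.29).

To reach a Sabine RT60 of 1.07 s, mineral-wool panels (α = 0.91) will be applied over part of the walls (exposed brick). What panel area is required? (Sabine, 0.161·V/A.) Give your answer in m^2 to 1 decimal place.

150.7

Equivalent absorption area: A₁ = 374×0.07 + 390×0.04 + 374×0.29 = 150.240 m^2.
V = 1870 m³. Target absorption A₂ = 0.161 × 1870 / 1.07 = 281.374 sabins.
Absorption to add: 281.374 − 150.240 = 131.134 sabins.
Each m^2 of panel replacing the walls (exposed brick) adds (0.91 − 0.04) = 0.87 sabins.
Area = ΔA/Δα = 131.134/0.87 = 150.7 m^2.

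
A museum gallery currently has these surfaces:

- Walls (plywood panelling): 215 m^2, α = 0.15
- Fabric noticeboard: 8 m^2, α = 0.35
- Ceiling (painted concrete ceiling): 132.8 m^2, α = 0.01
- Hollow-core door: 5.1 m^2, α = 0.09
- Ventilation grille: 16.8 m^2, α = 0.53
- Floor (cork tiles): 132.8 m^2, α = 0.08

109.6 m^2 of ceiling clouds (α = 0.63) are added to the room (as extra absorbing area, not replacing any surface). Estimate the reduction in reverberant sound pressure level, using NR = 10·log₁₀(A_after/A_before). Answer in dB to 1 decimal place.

3.5 dB

Total absorption A_before = 215·0.15 + 8·0.35 + 132.8·0.01 + 5.1·0.09 + 16.8·0.53 + 132.8·0.08
  = 32.250 + 2.800 + 1.328 + 0.459 + 8.904 + 10.624 = 56.365 m^2 sabins.
Added absorption = 109.6 × 0.63 = 69.048 sabins.
New total A_after = 125.413 sabins.
Reduction = 10 log₁₀(A_after/A_before) = 10 log₁₀(2.2250) = 3.5 dB.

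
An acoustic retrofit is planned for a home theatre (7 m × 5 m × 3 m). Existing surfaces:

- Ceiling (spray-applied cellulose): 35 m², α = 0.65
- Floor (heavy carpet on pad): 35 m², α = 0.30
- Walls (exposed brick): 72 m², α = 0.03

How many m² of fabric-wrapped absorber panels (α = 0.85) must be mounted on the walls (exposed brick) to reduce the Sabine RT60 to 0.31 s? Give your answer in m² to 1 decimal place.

Equivalent absorption area: A₁ = 35×0.65 + 35×0.30 + 72×0.03 = 35.410 m².
V = 105 m³. Target absorption A₂ = 0.161 × 105 / 0.31 = 54.532 sabins.
Absorption to add: 54.532 − 35.410 = 19.122 sabins.
Each m² of panel replacing the walls (exposed brick) adds (0.85 − 0.03) = 0.82 sabins.
Area = ΔA/Δα = 19.122/0.82 = 23.3 m².

23.3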